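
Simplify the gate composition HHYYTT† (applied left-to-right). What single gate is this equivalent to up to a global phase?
I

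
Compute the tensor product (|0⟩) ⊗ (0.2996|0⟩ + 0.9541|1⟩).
0.2996|00⟩ + 0.9541|01⟩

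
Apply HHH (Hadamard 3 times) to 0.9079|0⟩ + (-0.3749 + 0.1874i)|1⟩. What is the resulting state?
(0.3769 + 0.1325i)|0⟩ + (0.9071 - 0.1325i)|1⟩

H² = I, so H^3 = H: a single Hadamard. With (a, b) = (0.9079, (-0.3749 + 0.1874i)), H gives ((a + b)/√2, (a − b)/√2) = ((0.3769 + 0.1325i), (0.9071 - 0.1325i)).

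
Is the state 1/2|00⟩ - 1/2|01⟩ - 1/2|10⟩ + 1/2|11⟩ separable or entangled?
Separable

Writing the state as a|00⟩ + b|01⟩ + c|10⟩ + d|11⟩, it is a product state iff ad − bc = 0.
Here (a, b, c, d) = (1/2, -1/2, -1/2, 1/2): ad − bc = (1/2)(1/2) − (-1/2)(-1/2) = 0, so the state is separable.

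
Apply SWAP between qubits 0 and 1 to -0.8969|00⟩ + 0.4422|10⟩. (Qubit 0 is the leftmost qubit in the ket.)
-0.8969|00⟩ + 0.4422|01⟩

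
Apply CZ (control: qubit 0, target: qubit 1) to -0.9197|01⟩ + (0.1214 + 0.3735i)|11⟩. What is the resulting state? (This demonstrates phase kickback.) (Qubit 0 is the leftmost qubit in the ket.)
-0.9197|01⟩ + (-0.1214 - 0.3735i)|11⟩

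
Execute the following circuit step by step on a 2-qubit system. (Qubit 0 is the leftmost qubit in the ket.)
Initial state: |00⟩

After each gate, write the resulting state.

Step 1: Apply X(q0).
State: |10⟩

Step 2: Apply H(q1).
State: 1/√2|10⟩ + 1/√2|11⟩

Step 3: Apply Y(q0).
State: -(1/√2)i|00⟩ - (1/√2)i|01⟩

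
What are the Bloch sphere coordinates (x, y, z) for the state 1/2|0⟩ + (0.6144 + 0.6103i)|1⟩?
(0.6144, 0.6103, -0.5)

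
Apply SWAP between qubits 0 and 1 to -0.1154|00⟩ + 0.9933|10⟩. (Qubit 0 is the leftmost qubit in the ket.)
-0.1154|00⟩ + 0.9933|01⟩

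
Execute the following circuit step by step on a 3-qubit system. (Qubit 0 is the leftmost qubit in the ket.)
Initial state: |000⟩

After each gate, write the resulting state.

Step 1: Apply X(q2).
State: |001⟩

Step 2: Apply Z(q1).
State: |001⟩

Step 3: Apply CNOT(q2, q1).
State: |011⟩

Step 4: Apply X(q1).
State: |001⟩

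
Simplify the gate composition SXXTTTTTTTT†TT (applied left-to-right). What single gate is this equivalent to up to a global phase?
S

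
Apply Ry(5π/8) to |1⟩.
-0.8315|0⟩ + 0.5556|1⟩

Ry(5π/8) = [[cos(θ/2), −sin(θ/2)], [sin(θ/2), cos(θ/2)]]; θ = 5π/8, cos(θ/2) ≈ 0.55557, sin(θ/2) ≈ 0.83147.
With a = amp(|0⟩) = 0 and b = amp(|1⟩) = 1:
new amp(|0⟩) = (0.55557)·a + (-0.83147)·b = -0.8315
new amp(|1⟩) = (0.83147)·a + (0.55557)·b = 0.5556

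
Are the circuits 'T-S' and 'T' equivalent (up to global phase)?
No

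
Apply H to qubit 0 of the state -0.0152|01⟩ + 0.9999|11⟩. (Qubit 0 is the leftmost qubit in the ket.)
0.6963|01⟩ - 0.7178|11⟩

H on qubit 0 mixes each pair of kets that differ only in qubit 0: amplitudes (a, b) of (|…0…⟩, |…1…⟩) become ((a + b)/√2, (a − b)/√2). Kets absent from the input have amplitude 0.
(|01⟩, |11⟩): (a, b) = (-0.0152, 0.9999) → (0.6963, -0.7178)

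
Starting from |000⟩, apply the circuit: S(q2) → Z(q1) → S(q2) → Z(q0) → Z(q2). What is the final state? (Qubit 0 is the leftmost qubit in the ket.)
|000⟩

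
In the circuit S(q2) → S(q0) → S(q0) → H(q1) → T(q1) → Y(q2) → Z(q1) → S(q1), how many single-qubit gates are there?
8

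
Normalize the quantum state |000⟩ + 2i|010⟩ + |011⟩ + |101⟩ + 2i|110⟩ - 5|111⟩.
0.1667|000⟩ + 0.3333i|010⟩ + 0.1667|011⟩ + 0.1667|101⟩ + 0.3333i|110⟩ - 0.8333|111⟩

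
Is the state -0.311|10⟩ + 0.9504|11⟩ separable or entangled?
Separable

Writing the state as a|00⟩ + b|01⟩ + c|10⟩ + d|11⟩, it is a product state iff ad − bc = 0.
Here (a, b, c, d) = (0, 0, -0.311, 0.9504): ad − bc = (0)(0.9504) − (0)(-0.311) = 0, so the state is separable.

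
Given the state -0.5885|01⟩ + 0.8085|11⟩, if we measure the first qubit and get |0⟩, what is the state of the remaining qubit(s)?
-|1⟩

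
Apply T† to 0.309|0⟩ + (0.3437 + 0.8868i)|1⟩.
0.309|0⟩ + (0.8701 + 0.384i)|1⟩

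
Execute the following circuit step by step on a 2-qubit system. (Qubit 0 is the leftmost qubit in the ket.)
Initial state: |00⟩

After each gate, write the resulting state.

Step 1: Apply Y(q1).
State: i|01⟩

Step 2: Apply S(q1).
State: -|01⟩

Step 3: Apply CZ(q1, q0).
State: -|01⟩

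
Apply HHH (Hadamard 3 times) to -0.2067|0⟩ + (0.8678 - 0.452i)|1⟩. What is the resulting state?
(0.4675 - 0.3196i)|0⟩ + (-0.7598 + 0.3196i)|1⟩

H² = I, so H^3 = H: a single Hadamard. With (a, b) = (-0.2067, (0.8678 - 0.452i)), H gives ((a + b)/√2, (a − b)/√2) = ((0.4675 - 0.3196i), (-0.7598 + 0.3196i)).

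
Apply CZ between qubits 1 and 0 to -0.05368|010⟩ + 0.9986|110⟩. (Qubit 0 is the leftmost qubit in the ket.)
-0.05368|010⟩ - 0.9986|110⟩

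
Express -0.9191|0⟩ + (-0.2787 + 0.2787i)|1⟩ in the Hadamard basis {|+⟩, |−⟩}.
(-0.847 + 0.1971i)|+⟩ + (-0.4528 - 0.1971i)|−⟩

With |ψ⟩ = α|0⟩ + β|1⟩, the Hadamard-basis coefficients are ⟨+|ψ⟩ = (α + β)/√2 and ⟨−|ψ⟩ = (α − β)/√2.
Here α = -0.9191, β = (-0.2787 + 0.2787i): (α + β)/√2 = (-0.847 + 0.1971i), (α − β)/√2 = (-0.4528 - 0.1971i).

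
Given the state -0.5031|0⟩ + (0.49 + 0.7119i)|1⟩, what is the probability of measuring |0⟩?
0.2531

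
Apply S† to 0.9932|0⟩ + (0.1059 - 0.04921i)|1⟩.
0.9932|0⟩ + (-0.04921 - 0.1059i)|1⟩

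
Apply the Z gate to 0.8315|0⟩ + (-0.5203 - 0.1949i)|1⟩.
0.8315|0⟩ + (0.5203 + 0.1949i)|1⟩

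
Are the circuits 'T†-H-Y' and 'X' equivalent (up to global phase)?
No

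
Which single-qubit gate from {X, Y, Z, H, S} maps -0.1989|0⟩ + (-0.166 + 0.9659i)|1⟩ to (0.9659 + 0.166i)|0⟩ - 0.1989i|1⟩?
Y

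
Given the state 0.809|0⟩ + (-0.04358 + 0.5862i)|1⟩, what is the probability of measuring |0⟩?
0.6545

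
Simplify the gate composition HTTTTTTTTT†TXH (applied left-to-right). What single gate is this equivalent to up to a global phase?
Z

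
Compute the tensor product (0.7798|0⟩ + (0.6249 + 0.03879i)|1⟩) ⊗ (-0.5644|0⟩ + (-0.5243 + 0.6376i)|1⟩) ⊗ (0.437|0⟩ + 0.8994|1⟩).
-0.1923|000⟩ - 0.3958|001⟩ + (-0.1787 + 0.2173i)|010⟩ + (-0.3677 + 0.4472i)|011⟩ + (-0.1541 - 0.009567i)|100⟩ + (-0.3172 - 0.01969i)|101⟩ + (-0.154 + 0.1652i)|110⟩ + (-0.3169 + 0.3401i)|111⟩

amp(|b₁b₂…⟩) = product of the factor amplitudes for bits b₁, b₂, …; only kets whose every factor amplitude is nonzero survive.
|000⟩: (0.7798)(-0.5644)(0.437) = -0.1923
|001⟩: (0.7798)(-0.5644)(0.8994) = -0.3958
|010⟩: (0.7798)(-0.5243 + 0.6376i)(0.437) = (-0.1787 + 0.2173i)
|011⟩: (0.7798)(-0.5243 + 0.6376i)(0.8994) = (-0.3677 + 0.4472i)
|100⟩: (0.6249 + 0.03879i)(-0.5644)(0.437) = (-0.1541 - 0.009567i)
|101⟩: (0.6249 + 0.03879i)(-0.5644)(0.8994) = (-0.3172 - 0.01969i)
|110⟩: (0.6249 + 0.03879i)(-0.5243 + 0.6376i)(0.437) = (-0.154 + 0.1652i)
|111⟩: (0.6249 + 0.03879i)(-0.5243 + 0.6376i)(0.8994) = (-0.3169 + 0.3401i)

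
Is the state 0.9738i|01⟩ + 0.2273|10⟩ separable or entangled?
Entangled

Writing the state as a|00⟩ + b|01⟩ + c|10⟩ + d|11⟩, it is a product state iff ad − bc = 0.
Here (a, b, c, d) = (0, 0.9738i, 0.2273, 0): ad − bc = (0)(0) − (0.9738i)(0.2273) = -0.2213i ≠ 0, so the state is entangled.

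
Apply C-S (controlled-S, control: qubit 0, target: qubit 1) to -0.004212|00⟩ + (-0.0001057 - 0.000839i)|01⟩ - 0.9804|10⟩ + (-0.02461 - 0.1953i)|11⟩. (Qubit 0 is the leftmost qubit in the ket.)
-0.004212|00⟩ + (-0.0001057 - 0.000839i)|01⟩ - 0.9804|10⟩ + (0.1953 - 0.02461i)|11⟩

C-S leaves the control-|0⟩ kets |00⟩, |01⟩ unchanged and applies S to qubit 1 on the control-|1⟩ pair (|10⟩, |11⟩).
S = [[1, 0], [0, i]].
With a = amp(|10⟩) = -0.9804 and b = amp(|11⟩) = (-0.02461 - 0.1953i):
new amp(|10⟩) = (1)·a = -0.9804
new amp(|11⟩) = (i)·b = (0.1953 - 0.02461i)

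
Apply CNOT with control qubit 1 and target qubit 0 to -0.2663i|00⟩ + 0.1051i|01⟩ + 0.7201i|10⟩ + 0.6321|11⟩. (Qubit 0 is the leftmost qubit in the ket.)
-0.2663i|00⟩ + 0.6321|01⟩ + 0.7201i|10⟩ + 0.1051i|11⟩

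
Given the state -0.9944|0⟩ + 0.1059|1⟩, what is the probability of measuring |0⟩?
0.9888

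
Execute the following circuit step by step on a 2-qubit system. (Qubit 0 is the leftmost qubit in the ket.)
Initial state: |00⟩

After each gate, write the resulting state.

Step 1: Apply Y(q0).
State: i|10⟩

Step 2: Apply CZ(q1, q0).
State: i|10⟩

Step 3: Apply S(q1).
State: i|10⟩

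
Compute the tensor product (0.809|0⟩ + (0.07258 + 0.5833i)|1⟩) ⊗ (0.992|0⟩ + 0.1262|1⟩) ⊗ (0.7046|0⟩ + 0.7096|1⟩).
0.5655|000⟩ + 0.5695|001⟩ + 0.07194|010⟩ + 0.07245|011⟩ + (0.05073 + 0.4077i)|100⟩ + (0.05109 + 0.4106i)|101⟩ + (0.006454 + 0.05187i)|110⟩ + (0.0065 + 0.05224i)|111⟩

amp(|b₁b₂…⟩) = product of the factor amplitudes for bits b₁, b₂, …; only kets whose every factor amplitude is nonzero survive.
|000⟩: (0.809)(0.992)(0.7046) = 0.5655
|001⟩: (0.809)(0.992)(0.7096) = 0.5695
|010⟩: (0.809)(0.1262)(0.7046) = 0.07194
|011⟩: (0.809)(0.1262)(0.7096) = 0.07245
|100⟩: (0.07258 + 0.5833i)(0.992)(0.7046) = (0.05073 + 0.4077i)
|101⟩: (0.07258 + 0.5833i)(0.992)(0.7096) = (0.05109 + 0.4106i)
|110⟩: (0.07258 + 0.5833i)(0.1262)(0.7046) = (0.006454 + 0.05187i)
|111⟩: (0.07258 + 0.5833i)(0.1262)(0.7096) = (0.0065 + 0.05224i)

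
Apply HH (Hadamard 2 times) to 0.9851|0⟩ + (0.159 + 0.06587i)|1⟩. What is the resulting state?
0.9851|0⟩ + (0.159 + 0.06587i)|1⟩

H² = I, so an even number of Hadamards cancels: H^2 = I and the state is unchanged.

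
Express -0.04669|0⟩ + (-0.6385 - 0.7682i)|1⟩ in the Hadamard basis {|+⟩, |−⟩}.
(-0.4845 - 0.5432i)|+⟩ + (0.4185 + 0.5432i)|−⟩

With |ψ⟩ = α|0⟩ + β|1⟩, the Hadamard-basis coefficients are ⟨+|ψ⟩ = (α + β)/√2 and ⟨−|ψ⟩ = (α − β)/√2.
Here α = -0.04669, β = (-0.6385 - 0.7682i): (α + β)/√2 = (-0.4845 - 0.5432i), (α − β)/√2 = (0.4185 + 0.5432i).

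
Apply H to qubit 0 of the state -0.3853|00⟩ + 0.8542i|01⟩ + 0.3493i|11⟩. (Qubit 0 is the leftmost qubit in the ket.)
-0.2724|00⟩ + 0.851i|01⟩ - 0.2724|10⟩ + 0.357i|11⟩

H on qubit 0 mixes each pair of kets that differ only in qubit 0: amplitudes (a, b) of (|…0…⟩, |…1…⟩) become ((a + b)/√2, (a − b)/√2). Kets absent from the input have amplitude 0.
(|00⟩, |10⟩): (a, b) = (-0.3853, 0) → (-0.2724, -0.2724)
(|01⟩, |11⟩): (a, b) = (0.8542i, 0.3493i) → (0.851i, 0.357i)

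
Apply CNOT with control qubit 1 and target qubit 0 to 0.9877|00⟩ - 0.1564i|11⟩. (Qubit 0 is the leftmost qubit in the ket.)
0.9877|00⟩ - 0.1564i|01⟩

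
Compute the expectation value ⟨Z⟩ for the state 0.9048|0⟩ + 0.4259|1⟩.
0.6373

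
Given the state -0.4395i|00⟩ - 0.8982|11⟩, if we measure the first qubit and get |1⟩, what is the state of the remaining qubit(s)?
-|1⟩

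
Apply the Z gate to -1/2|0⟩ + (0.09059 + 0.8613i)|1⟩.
-1/2|0⟩ + (-0.09059 - 0.8613i)|1⟩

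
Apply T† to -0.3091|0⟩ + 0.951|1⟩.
-0.3091|0⟩ + (0.6725 - 0.6725i)|1⟩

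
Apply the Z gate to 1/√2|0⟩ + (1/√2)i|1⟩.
1/√2|0⟩ - (1/√2)i|1⟩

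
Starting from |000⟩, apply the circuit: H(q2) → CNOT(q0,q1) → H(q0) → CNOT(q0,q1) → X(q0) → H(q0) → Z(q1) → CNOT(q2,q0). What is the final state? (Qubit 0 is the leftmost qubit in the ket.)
1/√8|000⟩ - 1/√8|001⟩ - 1/√8|010⟩ - 1/√8|011⟩ - 1/√8|100⟩ + 1/√8|101⟩ - 1/√8|110⟩ - 1/√8|111⟩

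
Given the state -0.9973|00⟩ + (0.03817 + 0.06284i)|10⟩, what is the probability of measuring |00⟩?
0.9946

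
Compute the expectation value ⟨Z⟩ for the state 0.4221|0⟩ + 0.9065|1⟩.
-0.6436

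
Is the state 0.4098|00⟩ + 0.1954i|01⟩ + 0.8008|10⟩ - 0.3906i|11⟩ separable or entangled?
Entangled

Writing the state as a|00⟩ + b|01⟩ + c|10⟩ + d|11⟩, it is a product state iff ad − bc = 0.
Here (a, b, c, d) = (0.4098, 0.1954i, 0.8008, -0.3906i): ad − bc = (0.4098)(-0.3906i) − (0.1954i)(0.8008) = -0.3165i ≠ 0, so the state is entangled.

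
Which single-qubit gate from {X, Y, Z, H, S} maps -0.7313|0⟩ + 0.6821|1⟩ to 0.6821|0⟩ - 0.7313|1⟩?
X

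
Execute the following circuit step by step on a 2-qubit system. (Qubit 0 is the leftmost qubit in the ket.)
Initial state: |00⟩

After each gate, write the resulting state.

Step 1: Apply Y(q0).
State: i|10⟩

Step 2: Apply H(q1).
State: (1/√2)i|10⟩ + (1/√2)i|11⟩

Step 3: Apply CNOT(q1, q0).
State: (1/√2)i|01⟩ + (1/√2)i|10⟩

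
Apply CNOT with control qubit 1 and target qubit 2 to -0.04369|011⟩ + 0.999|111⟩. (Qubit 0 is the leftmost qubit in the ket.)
-0.04369|010⟩ + 0.999|110⟩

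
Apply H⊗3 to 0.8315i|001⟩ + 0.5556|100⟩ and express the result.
(0.1964 + 0.294i)|000⟩ + (0.1964 - 0.294i)|001⟩ + (0.1964 + 0.294i)|010⟩ + (0.1964 - 0.294i)|011⟩ + (-0.1964 + 0.294i)|100⟩ + (-0.1964 - 0.294i)|101⟩ + (-0.1964 + 0.294i)|110⟩ + (-0.1964 - 0.294i)|111⟩

H⊗3 gives amp(|y⟩) = (1/2√2) Σ_x (−1)^(x·y) amp(|x⟩), where x·y is the number of positions in which both x and y have a 1.
|000⟩: (0.8315i + 0.5556)/(2√2) = (0.1964 + 0.294i)
|001⟩: (-0.8315i + 0.5556)/(2√2) = (0.1964 - 0.294i)
|010⟩: (0.8315i + 0.5556)/(2√2) = (0.1964 + 0.294i)
|011⟩: (-0.8315i + 0.5556)/(2√2) = (0.1964 - 0.294i)
|100⟩: (0.8315i - 0.5556)/(2√2) = (-0.1964 + 0.294i)
|101⟩: (-0.8315i - 0.5556)/(2√2) = (-0.1964 - 0.294i)
|110⟩: (0.8315i - 0.5556)/(2√2) = (-0.1964 + 0.294i)
|111⟩: (-0.8315i - 0.5556)/(2√2) = (-0.1964 - 0.294i)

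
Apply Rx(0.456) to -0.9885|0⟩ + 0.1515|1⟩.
(-0.9629 - 0.03424i)|0⟩ + (0.1476 + 0.2234i)|1⟩

Rx(0.456) = [[cos(θ/2), −i·sin(θ/2)], [−i·sin(θ/2), cos(θ/2)]]; θ = 0.456, cos(θ/2) ≈ 0.97412, sin(θ/2) ≈ 0.22603.
With a = amp(|0⟩) = -0.9885 and b = amp(|1⟩) = 0.1515:
new amp(|0⟩) = (0.97412)·a + (-0.22603i)·b = (-0.9629 - 0.03424i)
new amp(|1⟩) = (-0.22603i)·a + (0.97412)·b = (0.1476 + 0.2234i)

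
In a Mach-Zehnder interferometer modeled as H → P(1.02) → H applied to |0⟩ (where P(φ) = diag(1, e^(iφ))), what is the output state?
(0.7617 + 0.4261i)|0⟩ + (0.2383 - 0.4261i)|1⟩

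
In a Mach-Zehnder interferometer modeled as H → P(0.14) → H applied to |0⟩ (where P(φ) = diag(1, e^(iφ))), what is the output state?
(0.9951 + 0.06977i)|0⟩ + (0.004892 - 0.06977i)|1⟩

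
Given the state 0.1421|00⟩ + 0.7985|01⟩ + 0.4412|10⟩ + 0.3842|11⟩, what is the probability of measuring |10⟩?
0.1947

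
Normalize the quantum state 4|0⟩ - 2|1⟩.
0.8944|0⟩ - 1/√5|1⟩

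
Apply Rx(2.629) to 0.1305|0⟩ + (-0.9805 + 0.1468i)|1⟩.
(0.1751 + 0.9485i)|0⟩ + (-0.2486 - 0.08902i)|1⟩

Rx(2.629) = [[cos(θ/2), −i·sin(θ/2)], [−i·sin(θ/2), cos(θ/2)]]; θ = 2.629, cos(θ/2) ≈ 0.2535, sin(θ/2) ≈ 0.967335.
With a = amp(|0⟩) = 0.1305 and b = amp(|1⟩) = (-0.9805 + 0.1468i):
new amp(|0⟩) = (0.2535)·a + (-0.967335i)·b = (0.1751 + 0.9485i)
new amp(|1⟩) = (-0.967335i)·a + (0.2535)·b = (-0.2486 - 0.08902i)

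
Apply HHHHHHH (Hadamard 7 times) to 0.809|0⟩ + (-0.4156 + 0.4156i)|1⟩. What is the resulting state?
(0.2782 + 0.2939i)|0⟩ + (0.8659 - 0.2939i)|1⟩

H² = I, so H^7 = H: a single Hadamard. With (a, b) = (0.809, (-0.4156 + 0.4156i)), H gives ((a + b)/√2, (a − b)/√2) = ((0.2782 + 0.2939i), (0.8659 - 0.2939i)).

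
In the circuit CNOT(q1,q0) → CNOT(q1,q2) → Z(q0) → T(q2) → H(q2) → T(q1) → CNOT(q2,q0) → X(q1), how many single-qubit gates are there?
5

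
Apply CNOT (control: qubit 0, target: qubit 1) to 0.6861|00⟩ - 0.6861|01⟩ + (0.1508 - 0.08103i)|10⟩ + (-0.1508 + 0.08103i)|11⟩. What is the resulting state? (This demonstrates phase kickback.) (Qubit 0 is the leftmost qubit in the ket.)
0.6861|00⟩ - 0.6861|01⟩ + (-0.1508 + 0.08103i)|10⟩ + (0.1508 - 0.08103i)|11⟩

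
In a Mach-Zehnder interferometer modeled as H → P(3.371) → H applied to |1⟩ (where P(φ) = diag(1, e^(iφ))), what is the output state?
(0.9869 + 0.1137i)|0⟩ + (0.0131 - 0.1137i)|1⟩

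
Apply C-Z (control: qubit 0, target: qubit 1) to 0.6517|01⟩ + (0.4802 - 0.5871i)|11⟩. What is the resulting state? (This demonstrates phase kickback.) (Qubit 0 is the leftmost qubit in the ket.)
0.6517|01⟩ + (-0.4802 + 0.5871i)|11⟩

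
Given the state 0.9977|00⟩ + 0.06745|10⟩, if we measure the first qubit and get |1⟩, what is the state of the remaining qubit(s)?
|0⟩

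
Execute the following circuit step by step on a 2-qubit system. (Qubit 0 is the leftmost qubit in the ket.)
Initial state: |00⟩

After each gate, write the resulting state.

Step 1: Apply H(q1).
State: 1/√2|00⟩ + 1/√2|01⟩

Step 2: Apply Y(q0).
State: (1/√2)i|10⟩ + (1/√2)i|11⟩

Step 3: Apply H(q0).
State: (1/2)i|00⟩ + (1/2)i|01⟩ - (1/2)i|10⟩ - (1/2)i|11⟩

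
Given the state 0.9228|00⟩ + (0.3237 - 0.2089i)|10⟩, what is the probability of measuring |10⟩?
0.1484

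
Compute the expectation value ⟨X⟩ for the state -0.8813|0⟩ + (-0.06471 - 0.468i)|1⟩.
0.1141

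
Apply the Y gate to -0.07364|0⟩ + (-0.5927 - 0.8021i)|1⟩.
(-0.8021 + 0.5927i)|0⟩ - 0.07364i|1⟩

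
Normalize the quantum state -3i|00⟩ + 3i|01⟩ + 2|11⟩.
-0.6396i|00⟩ + 0.6396i|01⟩ + 0.4264|11⟩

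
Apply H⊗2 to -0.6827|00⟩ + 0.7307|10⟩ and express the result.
0.024|00⟩ + 0.024|01⟩ - 0.7067|10⟩ - 0.7067|11⟩

H⊗2 gives amp(|y⟩) = (1/2) Σ_x (−1)^(x·y) amp(|x⟩), where x·y is the number of positions in which both x and y have a 1.
|00⟩: (-0.6827 + 0.7307)/2 = 0.024
|01⟩: (-0.6827 + 0.7307)/2 = 0.024
|10⟩: (-0.6827 - 0.7307)/2 = -0.7067
|11⟩: (-0.6827 - 0.7307)/2 = -0.7067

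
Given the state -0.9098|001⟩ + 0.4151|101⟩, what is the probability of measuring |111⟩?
0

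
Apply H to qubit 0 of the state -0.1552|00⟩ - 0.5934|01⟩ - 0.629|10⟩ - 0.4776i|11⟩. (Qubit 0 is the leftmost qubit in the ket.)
-0.5545|00⟩ + (-0.4196 - 0.3377i)|01⟩ + 0.335|10⟩ + (-0.4196 + 0.3377i)|11⟩

H on qubit 0 mixes each pair of kets that differ only in qubit 0: amplitudes (a, b) of (|…0…⟩, |…1…⟩) become ((a + b)/√2, (a − b)/√2). Kets absent from the input have amplitude 0.
(|00⟩, |10⟩): (a, b) = (-0.1552, -0.629) → (-0.5545, 0.335)
(|01⟩, |11⟩): (a, b) = (-0.5934, -0.4776i) → ((-0.4196 - 0.3377i), (-0.4196 + 0.3377i))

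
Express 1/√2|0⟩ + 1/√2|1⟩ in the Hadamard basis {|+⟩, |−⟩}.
|+⟩

With |ψ⟩ = α|0⟩ + β|1⟩, the Hadamard-basis coefficients are ⟨+|ψ⟩ = (α + β)/√2 and ⟨−|ψ⟩ = (α − β)/√2.
Here α = 1/√2, β = 1/√2: (α + β)/√2 = 1, (α − β)/√2 = 0.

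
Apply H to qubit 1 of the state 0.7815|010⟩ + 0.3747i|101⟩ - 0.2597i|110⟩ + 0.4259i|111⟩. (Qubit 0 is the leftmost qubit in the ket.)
0.5526|000⟩ - 0.5526|010⟩ - 0.1836i|100⟩ + 0.5661i|101⟩ + 0.1836i|110⟩ - 0.0362i|111⟩

H on qubit 1 mixes each pair of kets that differ only in qubit 1: amplitudes (a, b) of (|…0…⟩, |…1…⟩) become ((a + b)/√2, (a − b)/√2). Kets absent from the input have amplitude 0.
(|000⟩, |010⟩): (a, b) = (0, 0.7815) → (0.5526, -0.5526)
(|100⟩, |110⟩): (a, b) = (0, -0.2597i) → (-0.1836i, 0.1836i)
(|101⟩, |111⟩): (a, b) = (0.3747i, 0.4259i) → (0.5661i, -0.0362i)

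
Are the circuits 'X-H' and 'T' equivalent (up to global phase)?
No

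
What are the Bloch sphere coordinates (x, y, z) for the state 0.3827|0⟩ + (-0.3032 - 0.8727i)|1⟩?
(-0.2321, -0.668, -0.7071)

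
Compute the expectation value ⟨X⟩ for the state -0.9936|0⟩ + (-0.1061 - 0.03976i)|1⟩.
0.2108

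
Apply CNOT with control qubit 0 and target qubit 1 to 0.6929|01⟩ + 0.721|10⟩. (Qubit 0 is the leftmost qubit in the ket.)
0.6929|01⟩ + 0.721|11⟩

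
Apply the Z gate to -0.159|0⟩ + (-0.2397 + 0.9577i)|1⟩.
-0.159|0⟩ + (0.2397 - 0.9577i)|1⟩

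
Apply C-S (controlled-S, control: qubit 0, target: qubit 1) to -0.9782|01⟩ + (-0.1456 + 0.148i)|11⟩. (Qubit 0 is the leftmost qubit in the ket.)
-0.9782|01⟩ + (-0.148 - 0.1456i)|11⟩

C-S leaves the control-|0⟩ kets |00⟩, |01⟩ unchanged and applies S to qubit 1 on the control-|1⟩ pair (|10⟩, |11⟩).
S = [[1, 0], [0, i]].
With a = amp(|10⟩) = 0 and b = amp(|11⟩) = (-0.1456 + 0.148i):
new amp(|10⟩) = (1)·a = 0
new amp(|11⟩) = (i)·b = (-0.148 - 0.1456i)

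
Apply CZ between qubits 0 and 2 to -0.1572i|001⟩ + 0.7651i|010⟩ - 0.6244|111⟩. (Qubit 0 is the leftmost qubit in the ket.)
-0.1572i|001⟩ + 0.7651i|010⟩ + 0.6244|111⟩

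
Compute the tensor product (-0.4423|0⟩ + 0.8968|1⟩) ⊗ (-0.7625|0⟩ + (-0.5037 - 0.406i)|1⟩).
0.3373|00⟩ + (0.2228 + 0.1796i)|01⟩ - 0.6838|10⟩ + (-0.4517 - 0.3641i)|11⟩

amp(|b₁b₂…⟩) = product of the factor amplitudes for bits b₁, b₂, …; only kets whose every factor amplitude is nonzero survive.
|00⟩: (-0.4423)(-0.7625) = 0.3373
|01⟩: (-0.4423)(-0.5037 - 0.406i) = (0.2228 + 0.1796i)
|10⟩: (0.8968)(-0.7625) = -0.6838
|11⟩: (0.8968)(-0.5037 - 0.406i) = (-0.4517 - 0.3641i)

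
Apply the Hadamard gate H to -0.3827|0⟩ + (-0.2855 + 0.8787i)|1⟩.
(-0.4725 + 0.6213i)|0⟩ + (-0.06873 - 0.6213i)|1⟩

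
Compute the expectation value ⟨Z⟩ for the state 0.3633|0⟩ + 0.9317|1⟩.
-0.7361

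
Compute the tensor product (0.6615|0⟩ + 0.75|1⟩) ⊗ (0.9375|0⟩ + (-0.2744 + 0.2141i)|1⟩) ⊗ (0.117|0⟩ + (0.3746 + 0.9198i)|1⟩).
0.07256|000⟩ + (0.2323 + 0.5704i)|001⟩ + (-0.02124 + 0.01657i)|010⟩ + (-0.1983 - 0.1139i)|011⟩ + 0.08227|100⟩ + (0.2634 + 0.6467i)|101⟩ + (-0.02408 + 0.01879i)|110⟩ + (-0.2248 - 0.1291i)|111⟩

amp(|b₁b₂…⟩) = product of the factor amplitudes for bits b₁, b₂, …; only kets whose every factor amplitude is nonzero survive.
|000⟩: (0.6615)(0.9375)(0.117) = 0.07256
|001⟩: (0.6615)(0.9375)(0.3746 + 0.9198i) = (0.2323 + 0.5704i)
|010⟩: (0.6615)(-0.2744 + 0.2141i)(0.117) = (-0.02124 + 0.01657i)
|011⟩: (0.6615)(-0.2744 + 0.2141i)(0.3746 + 0.9198i) = (-0.1983 - 0.1139i)
|100⟩: (0.75)(0.9375)(0.117) = 0.08227
|101⟩: (0.75)(0.9375)(0.3746 + 0.9198i) = (0.2634 + 0.6467i)
|110⟩: (0.75)(-0.2744 + 0.2141i)(0.117) = (-0.02408 + 0.01879i)
|111⟩: (0.75)(-0.2744 + 0.2141i)(0.3746 + 0.9198i) = (-0.2248 - 0.1291i)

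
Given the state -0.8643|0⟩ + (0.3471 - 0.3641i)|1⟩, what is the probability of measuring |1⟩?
0.253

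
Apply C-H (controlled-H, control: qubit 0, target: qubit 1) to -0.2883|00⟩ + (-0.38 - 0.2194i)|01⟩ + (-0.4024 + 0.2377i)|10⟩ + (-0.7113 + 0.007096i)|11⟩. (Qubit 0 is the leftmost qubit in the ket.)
-0.2883|00⟩ + (-0.38 - 0.2194i)|01⟩ + (-0.7875 + 0.1731i)|10⟩ + (0.2184 + 0.1631i)|11⟩

C-H leaves the control-|0⟩ kets |00⟩, |01⟩ unchanged and applies H to qubit 1 on the control-|1⟩ pair (|10⟩, |11⟩).
H = [[1/√2, 1/√2], [1/√2, -1/√2]].
With a = amp(|10⟩) = (-0.4024 + 0.2377i) and b = amp(|11⟩) = (-0.7113 + 0.007096i):
new amp(|10⟩) = (1/√2)·a + (1/√2)·b = (-0.7875 + 0.1731i)
new amp(|11⟩) = (1/√2)·a + (-1/√2)·b = (0.2184 + 0.1631i)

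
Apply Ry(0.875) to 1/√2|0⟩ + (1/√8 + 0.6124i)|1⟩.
(0.4907 - 0.2595i)|0⟩ + (0.6198 + 0.5547i)|1⟩

Ry(0.875) = [[cos(θ/2), −sin(θ/2)], [sin(θ/2), cos(θ/2)]]; θ = 0.875, cos(θ/2) ≈ 0.905814, sin(θ/2) ≈ 0.423676.
With a = amp(|0⟩) = 1/√2 and b = amp(|1⟩) = (1/√8 + 0.6124i):
new amp(|0⟩) = (0.905814)·a + (-0.423676)·b = (0.4907 - 0.2595i)
new amp(|1⟩) = (0.423676)·a + (0.905814)·b = (0.6198 + 0.5547i)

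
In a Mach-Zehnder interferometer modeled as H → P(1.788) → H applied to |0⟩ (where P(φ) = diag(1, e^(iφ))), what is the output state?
(0.3923 + 0.4883i)|0⟩ + (0.6077 - 0.4883i)|1⟩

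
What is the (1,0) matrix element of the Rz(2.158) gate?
0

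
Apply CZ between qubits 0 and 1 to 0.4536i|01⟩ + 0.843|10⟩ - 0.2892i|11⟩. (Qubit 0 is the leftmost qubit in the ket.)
0.4536i|01⟩ + 0.843|10⟩ + 0.2892i|11⟩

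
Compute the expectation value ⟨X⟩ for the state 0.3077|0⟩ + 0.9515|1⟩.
0.5856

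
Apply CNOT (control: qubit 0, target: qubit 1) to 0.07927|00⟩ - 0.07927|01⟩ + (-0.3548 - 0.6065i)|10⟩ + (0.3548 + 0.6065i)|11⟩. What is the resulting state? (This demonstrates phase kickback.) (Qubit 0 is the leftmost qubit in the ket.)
0.07927|00⟩ - 0.07927|01⟩ + (0.3548 + 0.6065i)|10⟩ + (-0.3548 - 0.6065i)|11⟩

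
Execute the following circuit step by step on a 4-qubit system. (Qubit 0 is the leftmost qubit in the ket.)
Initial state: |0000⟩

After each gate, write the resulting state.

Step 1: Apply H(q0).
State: 1/√2|0000⟩ + 1/√2|1000⟩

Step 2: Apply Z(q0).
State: 1/√2|0000⟩ - 1/√2|1000⟩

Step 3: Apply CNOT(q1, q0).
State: 1/√2|0000⟩ - 1/√2|1000⟩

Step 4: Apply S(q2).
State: 1/√2|0000⟩ - 1/√2|1000⟩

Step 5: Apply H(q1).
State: 1/2|0000⟩ + 1/2|0100⟩ - 1/2|1000⟩ - 1/2|1100⟩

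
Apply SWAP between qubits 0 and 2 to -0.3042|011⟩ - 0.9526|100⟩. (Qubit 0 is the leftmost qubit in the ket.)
-0.9526|001⟩ - 0.3042|110⟩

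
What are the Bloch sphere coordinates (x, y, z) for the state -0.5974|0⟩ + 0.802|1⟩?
(-0.9582, 0, -0.2863)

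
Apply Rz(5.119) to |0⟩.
(-0.8353 - 0.5498i)|0⟩

Rz(5.119) = [[e^(−iθ/2), 0], [0, e^(iθ/2)]] with e^(±iθ/2) = cos(θ/2) ± i·sin(θ/2); θ = 5.119, cos(θ/2) ≈ -0.835314, sin(θ/2) ≈ 0.549773.
With a = amp(|0⟩) = 1 and b = amp(|1⟩) = 0:
new amp(|0⟩) = (-0.835314 - 0.549773i)·a = (-0.8353 - 0.5498i)
new amp(|1⟩) = (-0.835314 + 0.549773i)·b = 0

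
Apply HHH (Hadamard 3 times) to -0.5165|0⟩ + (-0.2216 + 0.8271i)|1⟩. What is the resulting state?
(-0.5219 + 0.5848i)|0⟩ + (-0.2085 - 0.5848i)|1⟩

H² = I, so H^3 = H: a single Hadamard. With (a, b) = (-0.5165, (-0.2216 + 0.8271i)), H gives ((a + b)/√2, (a − b)/√2) = ((-0.5219 + 0.5848i), (-0.2085 - 0.5848i)).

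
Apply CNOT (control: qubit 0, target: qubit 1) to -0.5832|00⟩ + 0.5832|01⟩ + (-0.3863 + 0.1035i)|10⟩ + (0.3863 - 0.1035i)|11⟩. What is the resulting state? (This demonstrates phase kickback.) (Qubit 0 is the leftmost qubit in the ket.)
-0.5832|00⟩ + 0.5832|01⟩ + (0.3863 - 0.1035i)|10⟩ + (-0.3863 + 0.1035i)|11⟩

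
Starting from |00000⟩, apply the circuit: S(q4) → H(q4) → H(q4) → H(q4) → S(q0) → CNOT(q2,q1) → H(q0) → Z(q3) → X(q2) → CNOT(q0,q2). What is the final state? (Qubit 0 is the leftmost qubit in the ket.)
1/2|00100⟩ + 1/2|00101⟩ + 1/2|10000⟩ + 1/2|10001⟩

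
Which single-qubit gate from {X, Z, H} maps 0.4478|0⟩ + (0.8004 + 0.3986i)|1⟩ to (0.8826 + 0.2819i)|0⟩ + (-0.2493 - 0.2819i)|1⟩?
H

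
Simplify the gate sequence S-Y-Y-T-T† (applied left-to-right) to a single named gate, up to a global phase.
S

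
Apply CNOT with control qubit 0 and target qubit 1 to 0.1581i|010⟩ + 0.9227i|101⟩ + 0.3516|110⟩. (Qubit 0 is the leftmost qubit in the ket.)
0.1581i|010⟩ + 0.3516|100⟩ + 0.9227i|111⟩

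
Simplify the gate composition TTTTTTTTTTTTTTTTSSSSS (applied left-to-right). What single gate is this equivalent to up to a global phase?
S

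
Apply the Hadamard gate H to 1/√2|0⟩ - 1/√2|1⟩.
|1⟩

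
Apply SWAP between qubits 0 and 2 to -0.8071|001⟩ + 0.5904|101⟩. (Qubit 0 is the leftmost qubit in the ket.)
-0.8071|100⟩ + 0.5904|101⟩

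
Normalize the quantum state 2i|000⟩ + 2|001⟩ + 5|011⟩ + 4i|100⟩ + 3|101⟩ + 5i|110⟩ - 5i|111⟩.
0.1925i|000⟩ + 0.1925|001⟩ + 0.4811|011⟩ + 0.3849i|100⟩ + 0.2887|101⟩ + 0.4811i|110⟩ - 0.4811i|111⟩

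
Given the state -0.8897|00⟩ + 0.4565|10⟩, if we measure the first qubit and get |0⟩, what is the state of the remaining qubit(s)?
-|0⟩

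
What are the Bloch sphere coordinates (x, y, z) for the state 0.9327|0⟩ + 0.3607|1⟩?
(0.6728, 0, 0.7398)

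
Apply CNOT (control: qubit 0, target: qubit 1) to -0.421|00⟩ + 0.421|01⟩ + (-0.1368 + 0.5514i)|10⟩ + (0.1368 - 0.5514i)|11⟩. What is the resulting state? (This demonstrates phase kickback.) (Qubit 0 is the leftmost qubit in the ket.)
-0.421|00⟩ + 0.421|01⟩ + (0.1368 - 0.5514i)|10⟩ + (-0.1368 + 0.5514i)|11⟩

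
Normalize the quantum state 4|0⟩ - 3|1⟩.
0.8|0⟩ - 0.6|1⟩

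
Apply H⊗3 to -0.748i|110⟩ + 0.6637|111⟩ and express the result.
(0.2347 - 0.2645i)|000⟩ + (-0.2347 - 0.2645i)|001⟩ + (-0.2347 + 0.2645i)|010⟩ + (0.2347 + 0.2645i)|011⟩ + (-0.2347 + 0.2645i)|100⟩ + (0.2347 + 0.2645i)|101⟩ + (0.2347 - 0.2645i)|110⟩ + (-0.2347 - 0.2645i)|111⟩

H⊗3 gives amp(|y⟩) = (1/2√2) Σ_x (−1)^(x·y) amp(|x⟩), where x·y is the number of positions in which both x and y have a 1.
|000⟩: (-0.748i + 0.6637)/(2√2) = (0.2347 - 0.2645i)
|001⟩: (-0.748i - 0.6637)/(2√2) = (-0.2347 - 0.2645i)
|010⟩: (0.748i - 0.6637)/(2√2) = (-0.2347 + 0.2645i)
|011⟩: (0.748i + 0.6637)/(2√2) = (0.2347 + 0.2645i)
|100⟩: (0.748i - 0.6637)/(2√2) = (-0.2347 + 0.2645i)
|101⟩: (0.748i + 0.6637)/(2√2) = (0.2347 + 0.2645i)
|110⟩: (-0.748i + 0.6637)/(2√2) = (0.2347 - 0.2645i)
|111⟩: (-0.748i - 0.6637)/(2√2) = (-0.2347 - 0.2645i)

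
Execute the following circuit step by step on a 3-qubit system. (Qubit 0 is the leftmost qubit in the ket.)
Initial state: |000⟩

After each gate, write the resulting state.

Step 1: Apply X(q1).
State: |010⟩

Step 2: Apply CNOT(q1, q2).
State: |011⟩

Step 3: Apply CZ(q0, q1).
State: |011⟩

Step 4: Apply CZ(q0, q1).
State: |011⟩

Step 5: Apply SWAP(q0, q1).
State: |101⟩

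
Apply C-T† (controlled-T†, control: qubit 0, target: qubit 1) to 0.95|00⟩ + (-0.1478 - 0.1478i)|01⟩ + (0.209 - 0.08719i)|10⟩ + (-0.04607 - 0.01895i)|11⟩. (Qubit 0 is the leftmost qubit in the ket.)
0.95|00⟩ + (-0.1478 - 0.1478i)|01⟩ + (0.209 - 0.08719i)|10⟩ + (-0.04598 + 0.01918i)|11⟩

C-T† leaves the control-|0⟩ kets |00⟩, |01⟩ unchanged and applies T† to qubit 1 on the control-|1⟩ pair (|10⟩, |11⟩).
T† = [[1, 0], [0, (1/√2 - (1/√2)i)]].
With a = amp(|10⟩) = (0.209 - 0.08719i) and b = amp(|11⟩) = (-0.04607 - 0.01895i):
new amp(|10⟩) = (1)·a = (0.209 - 0.08719i)
new amp(|11⟩) = (1/√2 - (1/√2)i)·b = (-0.04598 + 0.01918i)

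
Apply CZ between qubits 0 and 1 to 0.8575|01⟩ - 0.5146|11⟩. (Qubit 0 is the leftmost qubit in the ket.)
0.8575|01⟩ + 0.5146|11⟩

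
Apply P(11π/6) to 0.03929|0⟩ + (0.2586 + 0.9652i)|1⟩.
0.03929|0⟩ + (0.7066 + 0.7066i)|1⟩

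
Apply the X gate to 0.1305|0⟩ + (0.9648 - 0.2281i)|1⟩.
(0.9648 - 0.2281i)|0⟩ + 0.1305|1⟩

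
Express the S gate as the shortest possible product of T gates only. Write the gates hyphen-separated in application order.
T-T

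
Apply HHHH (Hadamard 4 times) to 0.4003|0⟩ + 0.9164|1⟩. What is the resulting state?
0.4003|0⟩ + 0.9164|1⟩

H² = I, so an even number of Hadamards cancels: H^4 = I and the state is unchanged.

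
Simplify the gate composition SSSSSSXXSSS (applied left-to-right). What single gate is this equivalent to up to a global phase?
S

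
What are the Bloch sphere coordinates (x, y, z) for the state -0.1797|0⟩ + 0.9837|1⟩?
(-0.3535, 0, -0.9354)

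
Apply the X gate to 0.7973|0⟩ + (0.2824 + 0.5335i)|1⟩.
(0.2824 + 0.5335i)|0⟩ + 0.7973|1⟩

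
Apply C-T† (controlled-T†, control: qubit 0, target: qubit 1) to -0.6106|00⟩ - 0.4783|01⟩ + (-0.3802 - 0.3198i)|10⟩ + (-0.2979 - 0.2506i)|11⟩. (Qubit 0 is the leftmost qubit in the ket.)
-0.6106|00⟩ - 0.4783|01⟩ + (-0.3802 - 0.3198i)|10⟩ + (-0.3878 + 0.03345i)|11⟩

C-T† leaves the control-|0⟩ kets |00⟩, |01⟩ unchanged and applies T† to qubit 1 on the control-|1⟩ pair (|10⟩, |11⟩).
T† = [[1, 0], [0, (1/√2 - (1/√2)i)]].
With a = amp(|10⟩) = (-0.3802 - 0.3198i) and b = amp(|11⟩) = (-0.2979 - 0.2506i):
new amp(|10⟩) = (1)·a = (-0.3802 - 0.3198i)
new amp(|11⟩) = (1/√2 - (1/√2)i)·b = (-0.3878 + 0.03345i)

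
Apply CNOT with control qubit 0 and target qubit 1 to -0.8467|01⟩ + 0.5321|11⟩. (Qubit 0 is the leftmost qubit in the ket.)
-0.8467|01⟩ + 0.5321|10⟩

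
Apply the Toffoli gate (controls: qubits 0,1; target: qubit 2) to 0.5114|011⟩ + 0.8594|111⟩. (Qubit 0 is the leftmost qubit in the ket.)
0.5114|011⟩ + 0.8594|110⟩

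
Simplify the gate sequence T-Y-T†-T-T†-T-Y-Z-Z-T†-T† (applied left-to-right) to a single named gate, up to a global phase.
T†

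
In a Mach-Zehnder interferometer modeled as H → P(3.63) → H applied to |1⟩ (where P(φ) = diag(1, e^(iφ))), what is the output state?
(0.9415 + 0.2346i)|0⟩ + (0.05846 - 0.2346i)|1⟩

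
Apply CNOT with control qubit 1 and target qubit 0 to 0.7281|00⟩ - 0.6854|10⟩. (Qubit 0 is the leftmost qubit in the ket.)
0.7281|00⟩ - 0.6854|10⟩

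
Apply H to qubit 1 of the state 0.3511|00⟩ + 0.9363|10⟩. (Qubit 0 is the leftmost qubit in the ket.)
0.2483|00⟩ + 0.2483|01⟩ + 0.6621|10⟩ + 0.6621|11⟩

H on qubit 1 mixes each pair of kets that differ only in qubit 1: amplitudes (a, b) of (|…0…⟩, |…1…⟩) become ((a + b)/√2, (a − b)/√2). Kets absent from the input have amplitude 0.
(|00⟩, |01⟩): (a, b) = (0.3511, 0) → (0.2483, 0.2483)
(|10⟩, |11⟩): (a, b) = (0.9363, 0) → (0.6621, 0.6621)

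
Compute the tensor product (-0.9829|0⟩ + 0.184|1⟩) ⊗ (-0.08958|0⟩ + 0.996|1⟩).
0.08805|00⟩ - 0.979|01⟩ - 0.01648|10⟩ + 0.1833|11⟩

amp(|b₁b₂…⟩) = product of the factor amplitudes for bits b₁, b₂, …; only kets whose every factor amplitude is nonzero survive.
|00⟩: (-0.9829)(-0.08958) = 0.08805
|01⟩: (-0.9829)(0.996) = -0.979
|10⟩: (0.184)(-0.08958) = -0.01648
|11⟩: (0.184)(0.996) = 0.1833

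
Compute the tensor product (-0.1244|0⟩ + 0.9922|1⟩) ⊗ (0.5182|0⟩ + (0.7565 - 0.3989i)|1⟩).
-0.06446|00⟩ + (-0.09411 + 0.04962i)|01⟩ + 0.5142|10⟩ + (0.7506 - 0.3958i)|11⟩

amp(|b₁b₂…⟩) = product of the factor amplitudes for bits b₁, b₂, …; only kets whose every factor amplitude is nonzero survive.
|00⟩: (-0.1244)(0.5182) = -0.06446
|01⟩: (-0.1244)(0.7565 - 0.3989i) = (-0.09411 + 0.04962i)
|10⟩: (0.9922)(0.5182) = 0.5142
|11⟩: (0.9922)(0.7565 - 0.3989i) = (0.7506 - 0.3958i)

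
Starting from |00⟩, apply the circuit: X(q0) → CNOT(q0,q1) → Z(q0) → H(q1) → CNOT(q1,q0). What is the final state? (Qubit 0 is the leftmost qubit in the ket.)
1/√2|01⟩ - 1/√2|10⟩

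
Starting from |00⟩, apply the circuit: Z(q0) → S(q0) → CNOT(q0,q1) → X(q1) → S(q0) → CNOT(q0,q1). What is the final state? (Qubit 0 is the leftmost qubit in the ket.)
|01⟩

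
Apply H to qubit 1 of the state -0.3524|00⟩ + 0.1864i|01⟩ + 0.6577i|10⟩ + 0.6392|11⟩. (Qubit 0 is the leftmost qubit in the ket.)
(-0.2492 + 0.1318i)|00⟩ + (-0.2492 - 0.1318i)|01⟩ + (0.452 + 0.4651i)|10⟩ + (-0.452 + 0.4651i)|11⟩

H on qubit 1 mixes each pair of kets that differ only in qubit 1: amplitudes (a, b) of (|…0…⟩, |…1…⟩) become ((a + b)/√2, (a − b)/√2). Kets absent from the input have amplitude 0.
(|00⟩, |01⟩): (a, b) = (-0.3524, 0.1864i) → ((-0.2492 + 0.1318i), (-0.2492 - 0.1318i))
(|10⟩, |11⟩): (a, b) = (0.6577i, 0.6392) → ((0.452 + 0.4651i), (-0.452 + 0.4651i))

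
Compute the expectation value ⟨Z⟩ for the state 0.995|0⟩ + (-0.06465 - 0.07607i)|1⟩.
0.9801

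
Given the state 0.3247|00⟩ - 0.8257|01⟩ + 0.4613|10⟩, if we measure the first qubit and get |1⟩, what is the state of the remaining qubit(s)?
|0⟩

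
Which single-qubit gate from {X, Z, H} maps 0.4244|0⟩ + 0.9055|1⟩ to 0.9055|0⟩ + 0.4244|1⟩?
X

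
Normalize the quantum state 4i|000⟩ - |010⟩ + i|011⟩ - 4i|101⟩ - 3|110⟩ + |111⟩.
0.603i|000⟩ - 0.1508|010⟩ + 0.1508i|011⟩ - 0.603i|101⟩ - 0.4523|110⟩ + 0.1508|111⟩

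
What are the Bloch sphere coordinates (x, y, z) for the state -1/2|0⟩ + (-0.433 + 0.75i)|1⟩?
(0.433, -0.75, -0.5)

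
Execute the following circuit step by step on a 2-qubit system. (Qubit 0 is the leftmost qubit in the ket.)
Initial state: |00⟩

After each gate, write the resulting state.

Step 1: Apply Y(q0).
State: i|10⟩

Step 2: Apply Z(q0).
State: -i|10⟩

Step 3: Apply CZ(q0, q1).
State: -i|10⟩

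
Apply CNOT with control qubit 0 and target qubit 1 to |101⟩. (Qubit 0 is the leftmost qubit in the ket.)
|111⟩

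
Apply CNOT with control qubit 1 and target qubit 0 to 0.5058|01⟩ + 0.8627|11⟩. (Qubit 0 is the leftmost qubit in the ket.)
0.8627|01⟩ + 0.5058|11⟩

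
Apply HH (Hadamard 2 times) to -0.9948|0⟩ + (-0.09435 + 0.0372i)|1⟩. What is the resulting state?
-0.9948|0⟩ + (-0.09435 + 0.0372i)|1⟩

H² = I, so an even number of Hadamards cancels: H^2 = I and the state is unchanged.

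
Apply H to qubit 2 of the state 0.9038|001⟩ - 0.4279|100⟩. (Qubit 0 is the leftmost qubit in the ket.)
0.6391|000⟩ - 0.6391|001⟩ - 0.3026|100⟩ - 0.3026|101⟩

H on qubit 2 mixes each pair of kets that differ only in qubit 2: amplitudes (a, b) of (|…0…⟩, |…1…⟩) become ((a + b)/√2, (a − b)/√2). Kets absent from the input have amplitude 0.
(|000⟩, |001⟩): (a, b) = (0, 0.9038) → (0.6391, -0.6391)
(|100⟩, |101⟩): (a, b) = (-0.4279, 0) → (-0.3026, -0.3026)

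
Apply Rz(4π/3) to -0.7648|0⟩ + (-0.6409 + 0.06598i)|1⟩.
(0.3824 + 0.6623i)|0⟩ + (0.2633 - 0.588i)|1⟩

Rz(4π/3) = [[e^(−iθ/2), 0], [0, e^(iθ/2)]] with e^(±iθ/2) = cos(θ/2) ± i·sin(θ/2); θ = 4π/3, cos(θ/2) ≈ -0.5, sin(θ/2) ≈ 0.866025.
With a = amp(|0⟩) = -0.7648 and b = amp(|1⟩) = (-0.6409 + 0.06598i):
new amp(|0⟩) = (-0.5 - 0.866025i)·a = (0.3824 + 0.6623i)
new amp(|1⟩) = (-0.5 + 0.866025i)·b = (0.2633 - 0.588i)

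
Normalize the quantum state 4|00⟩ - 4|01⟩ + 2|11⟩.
0.6667|00⟩ - 0.6667|01⟩ + 0.3333|11⟩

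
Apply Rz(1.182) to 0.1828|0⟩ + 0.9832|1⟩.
(0.1518 - 0.1019i)|0⟩ + (0.8164 + 0.5478i)|1⟩

Rz(1.182) = [[e^(−iθ/2), 0], [0, e^(iθ/2)]] with e^(±iθ/2) = cos(θ/2) ± i·sin(θ/2); θ = 1.182, cos(θ/2) ≈ 0.830384, sin(θ/2) ≈ 0.557192.
With a = amp(|0⟩) = 0.1828 and b = amp(|1⟩) = 0.9832:
new amp(|0⟩) = (0.830384 - 0.557192i)·a = (0.1518 - 0.1019i)
new amp(|1⟩) = (0.830384 + 0.557192i)·b = (0.8164 + 0.5478i)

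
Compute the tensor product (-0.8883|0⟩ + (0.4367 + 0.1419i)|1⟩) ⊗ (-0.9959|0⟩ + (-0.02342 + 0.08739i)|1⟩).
0.8847|00⟩ + (0.0208 - 0.07763i)|01⟩ + (-0.4349 - 0.1413i)|10⟩ + (-0.02263 + 0.03484i)|11⟩

amp(|b₁b₂…⟩) = product of the factor amplitudes for bits b₁, b₂, …; only kets whose every factor amplitude is nonzero survive.
|00⟩: (-0.8883)(-0.9959) = 0.8847
|01⟩: (-0.8883)(-0.02342 + 0.08739i) = (0.0208 - 0.07763i)
|10⟩: (0.4367 + 0.1419i)(-0.9959) = (-0.4349 - 0.1413i)
|11⟩: (0.4367 + 0.1419i)(-0.02342 + 0.08739i) = (-0.02263 + 0.03484i)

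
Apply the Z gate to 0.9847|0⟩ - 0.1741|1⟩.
0.9847|0⟩ + 0.1741|1⟩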